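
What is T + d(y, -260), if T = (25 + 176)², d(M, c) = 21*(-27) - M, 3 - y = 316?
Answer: 40147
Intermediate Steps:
y = -313 (y = 3 - 1*316 = 3 - 316 = -313)
d(M, c) = -567 - M
T = 40401 (T = 201² = 40401)
T + d(y, -260) = 40401 + (-567 - 1*(-313)) = 40401 + (-567 + 313) = 40401 - 254 = 40147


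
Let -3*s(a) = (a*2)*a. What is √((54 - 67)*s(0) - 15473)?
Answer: I*√15473 ≈ 124.39*I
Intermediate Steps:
s(a) = -2*a²/3 (s(a) = -a*2*a/3 = -2*a*a/3 = -2*a²/3)
√((54 - 67)*s(0) - 15473) = √((54 - 67)*(-⅔*0²) - 15473) = √(-(-26)*0/3 - 15473) = √(-13*0 - 15473) = √(0 - 15473) = √(-15473) = I*√15473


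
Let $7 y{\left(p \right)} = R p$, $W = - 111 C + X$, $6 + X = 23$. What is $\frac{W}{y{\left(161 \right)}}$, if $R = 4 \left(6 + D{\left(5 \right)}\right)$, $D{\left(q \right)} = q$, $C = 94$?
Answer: $- \frac{947}{92} \approx -10.293$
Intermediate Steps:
$X = 17$ ($X = -6 + 23 = 17$)
$W = -10417$ ($W = \left(-111\right) 94 + 17 = -10434 + 17 = -10417$)
$R = 44$ ($R = 4 \left(6 + 5\right) = 4 \cdot 11 = 44$)
$y{\left(p \right)} = \frac{44 p}{7}$
$\frac{W}{y{\left(161 \right)}} = - \frac{10417}{\frac{44}{7} \cdot 161} = - \frac{10417}{1012} = \left(-10417\right) \frac{1}{1012} = - \frac{947}{92}$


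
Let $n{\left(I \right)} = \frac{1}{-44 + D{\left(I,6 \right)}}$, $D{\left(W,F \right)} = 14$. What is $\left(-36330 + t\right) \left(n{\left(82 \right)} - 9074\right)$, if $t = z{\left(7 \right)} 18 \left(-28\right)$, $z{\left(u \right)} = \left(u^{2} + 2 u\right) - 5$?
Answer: $\frac{2974558867}{5} \approx 5.9491 \cdot 10^{8}$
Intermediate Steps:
$n{\left(I \right)} = - \frac{1}{30}$ ($n{\left(I \right)} = \frac{1}{-44 + 14} = \frac{1}{-30} = - \frac{1}{30}$)
$z{\left(u \right)} = -5 + u^{2} + 2 u$
$t = -29232$ ($t = \left(-5 + 7^{2} + 2 \cdot 7\right) 18 \left(-28\right) = \left(-5 + 49 + 14\right) 18 \left(-28\right) = 58 \cdot 18 \left(-28\right) = 1044 \left(-28\right) = -29232$)
$\left(-36330 + t\right) \left(n{\left(82 \right)} - 9074\right) = \left(-36330 - 29232\right) \left(- \frac{1}{30} - 9074\right) = \left(-65562\right) \left(- \frac{272221}{30}\right) = \frac{2974558867}{5}$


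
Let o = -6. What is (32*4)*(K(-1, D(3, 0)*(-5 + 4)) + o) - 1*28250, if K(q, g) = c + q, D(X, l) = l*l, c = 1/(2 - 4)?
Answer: -29210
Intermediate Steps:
c = -1/2 (c = 1/(-2) = -1/2 ≈ -0.50000)
D(X, l) = l**2
K(q, g) = -1/2 + q
(32*4)*(K(-1, D(3, 0)*(-5 + 4)) + o) - 1*28250 = (32*4)*((-1/2 - 1) - 6) - 1*28250 = 128*(-3/2 - 6) - 28250 = 128*(-15/2) - 28250 = -960 - 28250 = -29210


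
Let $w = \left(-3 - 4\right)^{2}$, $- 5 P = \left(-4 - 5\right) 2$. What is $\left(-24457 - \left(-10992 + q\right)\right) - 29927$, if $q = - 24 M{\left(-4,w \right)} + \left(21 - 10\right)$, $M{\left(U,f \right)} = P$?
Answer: $- \frac{216583}{5} \approx -43317.0$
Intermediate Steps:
$P = \frac{18}{5}$ ($P = - \frac{\left(-4 - 5\right) 2}{5} = - \frac{\left(-9\right) 2}{5} = \left(- \frac{1}{5}\right) \left(-18\right) = \frac{18}{5} \approx 3.6$)
$w = 49$ ($w = \left(-7\right)^{2} = 49$)
$M{\left(U,f \right)} = \frac{18}{5}$
$q = - \frac{377}{5}$ ($q = \left(-24\right) \frac{18}{5} + \left(21 - 10\right) = - \frac{432}{5} + \left(21 - 10\right) = - \frac{432}{5} + 11 = - \frac{377}{5} \approx -75.4$)
$\left(-24457 - \left(-10992 + q\right)\right) - 29927 = \left(-24457 + \left(10992 - - \frac{377}{5}\right)\right) - 29927 = \left(-24457 + \left(10992 + \frac{377}{5}\right)\right) - 29927 = \left(-24457 + \frac{55337}{5}\right) - 29927 = - \frac{66948}{5} - 29927 = - \frac{216583}{5}$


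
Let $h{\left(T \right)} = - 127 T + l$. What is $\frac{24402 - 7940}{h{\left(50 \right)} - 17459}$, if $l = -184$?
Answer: $- \frac{16462}{23993} \approx -0.68612$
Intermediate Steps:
$h{\left(T \right)} = -184 - 127 T$ ($h{\left(T \right)} = - 127 T - 184 = -184 - 127 T$)
$\frac{24402 - 7940}{h{\left(50 \right)} - 17459} = \frac{24402 - 7940}{\left(-184 - 6350\right) - 17459} = \frac{16462}{-6534 - 17459} = \frac{16462}{-23993} = 16462 \left(- \frac{1}{23993}\right) = - \frac{16462}{23993}$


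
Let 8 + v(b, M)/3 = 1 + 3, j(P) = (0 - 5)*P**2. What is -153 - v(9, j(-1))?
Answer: -141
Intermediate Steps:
j(P) = -5*P**2
v(b, M) = -12 (v(b, M) = -24 + 3*(1 + 3) = -24 + 3*4 = -24 + 12 = -12)
-153 - v(9, j(-1)) = -153 - 1*(-12) = -153 + 12 = -141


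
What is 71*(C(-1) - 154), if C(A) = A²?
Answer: -10863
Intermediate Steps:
71*(C(-1) - 154) = 71*((-1)² - 154) = 71*(1 - 154) = 71*(-153) = -10863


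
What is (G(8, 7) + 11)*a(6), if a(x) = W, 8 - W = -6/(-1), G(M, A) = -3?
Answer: 16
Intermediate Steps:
W = 2 (W = 8 - (-6)/(-1) = 8 - (-6)*(-1) = 8 - 1*6 = 8 - 6 = 2)
a(x) = 2
(G(8, 7) + 11)*a(6) = (-3 + 11)*2 = 8*2 = 16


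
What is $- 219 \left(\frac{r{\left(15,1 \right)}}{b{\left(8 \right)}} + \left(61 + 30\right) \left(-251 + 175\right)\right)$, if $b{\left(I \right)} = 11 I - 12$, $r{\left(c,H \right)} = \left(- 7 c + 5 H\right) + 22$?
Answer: $\frac{57563493}{38} \approx 1.5148 \cdot 10^{6}$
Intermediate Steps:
$r{\left(c,H \right)} = 22 - 7 c + 5 H$
$b{\left(I \right)} = -12 + 11 I$
$- 219 \left(\frac{r{\left(15,1 \right)}}{b{\left(8 \right)}} + \left(61 + 30\right) \left(-251 + 175\right)\right) = - 219 \left(\frac{22 - 105 + 5 \cdot 1}{-12 + 11 \cdot 8} + \left(61 + 30\right) \left(-251 + 175\right)\right) = - 219 \left(\frac{22 - 105 + 5}{-12 + 88} + 91 \left(-76\right)\right) = - 219 \left(- \frac{78}{76} - 6916\right) = - 219 \left(\left(-78\right) \frac{1}{76} - 6916\right) = - 219 \left(- \frac{39}{38} - 6916\right) = \left(-219\right) \left(- \frac{262847}{38}\right) = \frac{57563493}{38}$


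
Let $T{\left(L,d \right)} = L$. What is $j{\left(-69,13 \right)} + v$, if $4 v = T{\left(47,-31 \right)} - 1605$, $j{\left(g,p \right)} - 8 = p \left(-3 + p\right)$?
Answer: $- \frac{503}{2} \approx -251.5$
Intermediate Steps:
$j{\left(g,p \right)} = 8 + p \left(-3 + p\right)$
$v = - \frac{779}{2}$ ($v = \frac{47 - 1605}{4} = \frac{1}{4} \left(-1558\right) = - \frac{779}{2} \approx -389.5$)
$j{\left(-69,13 \right)} + v = \left(8 + 13^{2} - 39\right) - \frac{779}{2} = \left(8 + 169 - 39\right) - \frac{779}{2} = 138 - \frac{779}{2} = - \frac{503}{2}$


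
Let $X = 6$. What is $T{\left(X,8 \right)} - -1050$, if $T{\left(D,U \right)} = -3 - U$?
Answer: $1039$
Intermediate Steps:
$T{\left(X,8 \right)} - -1050 = \left(-3 - 8\right) - -1050 = \left(-3 - 8\right) + 1050 = -11 + 1050 = 1039$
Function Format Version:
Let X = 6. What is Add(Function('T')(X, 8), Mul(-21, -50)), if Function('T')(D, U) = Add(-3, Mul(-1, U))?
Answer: 1039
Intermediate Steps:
Add(Function('T')(X, 8), Mul(-21, -50)) = Add(Add(-3, Mul(-1, 8)), Mul(-21, -50)) = Add(Add(-3, -8), 1050) = Add(-11, 1050) = 1039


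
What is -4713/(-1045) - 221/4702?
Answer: 21929581/4913590 ≈ 4.4630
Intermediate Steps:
-4713/(-1045) - 221/4702 = -4713*(-1/1045) - 221*1/4702 = 4713/1045 - 221/4702 = 21929581/4913590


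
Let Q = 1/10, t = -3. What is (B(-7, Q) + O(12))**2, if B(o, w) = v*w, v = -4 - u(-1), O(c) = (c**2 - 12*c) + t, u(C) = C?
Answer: 1089/100 ≈ 10.890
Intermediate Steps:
Q = 1/10 ≈ 0.10000
O(c) = -3 + c**2 - 12*c (O(c) = (c**2 - 12*c) - 3 = -3 + c**2 - 12*c)
v = -3 (v = -4 - 1*(-1) = -4 + 1 = -3)
B(o, w) = -3*w
(B(-7, Q) + O(12))**2 = (-3*1/10 + (-3 + 12**2 - 12*12))**2 = (-3/10 + (-3 + 144 - 144))**2 = (-3/10 - 3)**2 = (-33/10)**2 = 1089/100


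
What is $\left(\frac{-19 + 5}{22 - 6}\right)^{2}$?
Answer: $\frac{49}{64} \approx 0.76563$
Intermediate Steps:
$\left(\frac{-19 + 5}{22 - 6}\right)^{2} = \left(- \frac{14}{16}\right)^{2} = \left(\left(-14\right) \frac{1}{16}\right)^{2} = \left(- \frac{7}{8}\right)^{2} = \frac{49}{64}$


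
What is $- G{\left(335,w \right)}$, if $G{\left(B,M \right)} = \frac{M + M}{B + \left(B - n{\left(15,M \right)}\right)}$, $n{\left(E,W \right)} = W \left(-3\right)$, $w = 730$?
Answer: $- \frac{73}{143} \approx -0.51049$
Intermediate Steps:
$n{\left(E,W \right)} = - 3 W$
$G{\left(B,M \right)} = \frac{2 M}{2 B + 3 M}$ ($G{\left(B,M \right)} = \frac{M + M}{B + \left(B - - 3 M\right)} = \frac{2 M}{B + \left(B + 3 M\right)} = \frac{2 M}{2 B + 3 M}$)
$- G{\left(335,w \right)} = - \frac{2 \cdot 730}{2 \cdot 335 + 3 \cdot 730} = - \frac{2 \cdot 730}{670 + 2190} = - \frac{2 \cdot 730}{2860} = \left(-1\right) \frac{73}{143} = - \frac{73}{143}$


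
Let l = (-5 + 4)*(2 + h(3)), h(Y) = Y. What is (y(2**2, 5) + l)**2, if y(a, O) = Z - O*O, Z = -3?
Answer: 1089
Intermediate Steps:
y(a, O) = -3 - O**2 (y(a, O) = -3 - O*O = -3 - O**2)
l = -5 (l = (-5 + 4)*(2 + 3) = -1*5 = -5)
(y(2**2, 5) + l)**2 = ((-3 - 1*5**2) - 5)**2 = ((-3 - 1*25) - 5)**2 = ((-3 - 25) - 5)**2 = (-28 - 5)**2 = (-33)**2 = 1089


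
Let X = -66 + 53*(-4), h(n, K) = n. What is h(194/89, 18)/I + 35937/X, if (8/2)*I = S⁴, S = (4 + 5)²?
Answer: -137680330903625/1065061970982 ≈ -129.27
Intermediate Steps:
X = -278 (X = -66 - 212 = -278)
S = 81 (S = 9² = 81)
I = 43046721/4 (I = (¼)*81⁴ = (¼)*43046721 = 43046721/4 ≈ 1.0762e+7)
h(194/89, 18)/I + 35937/X = (194/89)/(43046721/4) + 35937/(-278) = (194*(1/89))*(4/43046721) + 35937*(-1/278) = (194/89)*(4/43046721) - 35937/278 = 776/3831158169 - 35937/278 = -137680330903625/1065061970982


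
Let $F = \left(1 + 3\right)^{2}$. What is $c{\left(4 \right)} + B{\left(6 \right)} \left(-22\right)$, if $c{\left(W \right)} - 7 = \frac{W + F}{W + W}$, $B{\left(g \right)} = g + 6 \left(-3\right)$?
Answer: $\frac{547}{2} \approx 273.5$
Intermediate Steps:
$F = 16$ ($F = 4^{2} = 16$)
$B{\left(g \right)} = -18 + g$ ($B{\left(g \right)} = g - 18 = -18 + g$)
$c{\left(W \right)} = 7 + \frac{16 + W}{2 W}$ ($c{\left(W \right)} = 7 + \frac{W + 16}{W + W} = 7 + \frac{16 + W}{2 W}$)
$c{\left(4 \right)} + B{\left(6 \right)} \left(-22\right) = \left(\frac{15}{2} + \frac{8}{4}\right) + \left(-18 + 6\right) \left(-22\right) = \left(\frac{15}{2} + 8 \cdot \frac{1}{4}\right) - -264 = \left(\frac{15}{2} + 2\right) + 264 = \frac{19}{2} + 264 = \frac{547}{2}$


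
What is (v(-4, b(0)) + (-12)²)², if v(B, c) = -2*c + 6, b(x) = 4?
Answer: 20164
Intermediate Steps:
v(B, c) = 6 - 2*c
(v(-4, b(0)) + (-12)²)² = ((6 - 2*4) + (-12)²)² = ((6 - 8) + 144)² = (-2 + 144)² = 142² = 20164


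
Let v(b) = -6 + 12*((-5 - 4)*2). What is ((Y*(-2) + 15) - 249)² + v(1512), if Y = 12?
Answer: 66342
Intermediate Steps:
v(b) = -222 (v(b) = -6 + 12*(-9*2) = -6 + 12*(-18) = -6 - 216 = -222)
((Y*(-2) + 15) - 249)² + v(1512) = ((12*(-2) + 15) - 249)² - 222 = ((-24 + 15) - 249)² - 222 = (-9 - 249)² - 222 = (-258)² - 222 = 66564 - 222 = 66342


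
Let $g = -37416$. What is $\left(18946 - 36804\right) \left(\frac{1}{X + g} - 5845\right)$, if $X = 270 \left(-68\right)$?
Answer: $\frac{2910949727809}{27888} \approx 1.0438 \cdot 10^{8}$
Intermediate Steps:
$X = -18360$
$\left(18946 - 36804\right) \left(\frac{1}{X + g} - 5845\right) = \left(18946 - 36804\right) \left(\frac{1}{-18360 - 37416} - 5845\right) = - 17858 \left(\frac{1}{-55776} - 5845\right) = - 17858 \left(- \frac{1}{55776} - 5845\right) = \left(-17858\right) \left(- \frac{326010721}{55776}\right) = \frac{2910949727809}{27888}$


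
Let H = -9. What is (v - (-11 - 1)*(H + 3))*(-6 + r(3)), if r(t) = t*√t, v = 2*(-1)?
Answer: 444 - 222*√3 ≈ 59.485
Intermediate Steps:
v = -2
r(t) = t^(3/2)
(v - (-11 - 1)*(H + 3))*(-6 + r(3)) = (-2 - (-11 - 1)*(-9 + 3))*(-6 + 3^(3/2)) = (-2 - (-12)*(-6))*(-6 + 3*√3) = (-2 - 1*72)*(-6 + 3*√3) = (-2 - 72)*(-6 + 3*√3) = -74*(-6 + 3*√3) = 444 - 222*√3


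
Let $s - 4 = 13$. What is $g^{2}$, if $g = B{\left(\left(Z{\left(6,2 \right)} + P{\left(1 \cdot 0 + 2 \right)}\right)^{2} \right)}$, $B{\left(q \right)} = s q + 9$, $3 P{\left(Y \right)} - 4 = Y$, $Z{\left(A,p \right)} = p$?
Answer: $78961$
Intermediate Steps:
$s = 17$ ($s = 4 + 13 = 17$)
$P{\left(Y \right)} = \frac{4}{3} + \frac{Y}{3}$
$B{\left(q \right)} = 9 + 17 q$ ($B{\left(q \right)} = 17 q + 9 = 9 + 17 q$)
$g = 281$ ($g = 9 + 17 \left(2 + \left(\frac{4}{3} + \frac{1 \cdot 0 + 2}{3}\right)\right)^{2} = 9 + 17 \left(2 + \left(\frac{4}{3} + \frac{0 + 2}{3}\right)\right)^{2} = 9 + 17 \left(2 + \left(\frac{4}{3} + \frac{1}{3} \cdot 2\right)\right)^{2} = 9 + 17 \left(2 + \left(\frac{4}{3} + \frac{2}{3}\right)\right)^{2} = 9 + 17 \left(2 + 2\right)^{2} = 9 + 17 \cdot 4^{2} = 9 + 17 \cdot 16 = 9 + 272 = 281$)
$g^{2} = 281^{2} = 78961$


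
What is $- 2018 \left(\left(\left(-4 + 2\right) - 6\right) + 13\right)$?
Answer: $-10090$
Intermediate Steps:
$- 2018 \left(\left(\left(-4 + 2\right) - 6\right) + 13\right) = - 2018 \left(\left(-2 - 6\right) + 13\right) = - 2018 \left(-8 + 13\right) = \left(-2018\right) 5 = -10090$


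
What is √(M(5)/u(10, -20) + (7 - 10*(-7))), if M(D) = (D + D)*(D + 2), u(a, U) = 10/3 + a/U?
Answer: √29393/17 ≈ 10.085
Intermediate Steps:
u(a, U) = 10/3 + a/U (u(a, U) = 10*(⅓) + a/U = 10/3 + a/U)
M(D) = 2*D*(2 + D) (M(D) = (2*D)*(2 + D) = 2*D*(2 + D))
√(M(5)/u(10, -20) + (7 - 10*(-7))) = √((2*5*(2 + 5))/(10/3 + 10/(-20)) + (7 - 10*(-7))) = √((2*5*7)/(10/3 + 10*(-1/20)) + (7 + 70)) = √(70/(10/3 - ½) + 77) = √(70/(17/6) + 77) = √(70*(6/17) + 77) = √(420/17 + 77) = √(1729/17) = √29393/17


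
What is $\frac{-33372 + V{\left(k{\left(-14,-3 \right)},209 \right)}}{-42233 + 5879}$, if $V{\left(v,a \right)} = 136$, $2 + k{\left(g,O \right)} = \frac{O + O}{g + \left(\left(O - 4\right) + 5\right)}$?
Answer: $\frac{16618}{18177} \approx 0.91423$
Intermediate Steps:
$k{\left(g,O \right)} = -2 + \frac{2 O}{1 + O + g}$ ($k{\left(g,O \right)} = -2 + \frac{O + O}{g + \left(\left(O - 4\right) + 5\right)} = -2 + \frac{2 O}{g + \left(\left(-4 + O\right) + 5\right)} = -2 + \frac{2 O}{g + \left(1 + O\right)} = -2 + \frac{2 O}{1 + O + g}$)
$\frac{-33372 + V{\left(k{\left(-14,-3 \right)},209 \right)}}{-42233 + 5879} = \frac{-33372 + 136}{-42233 + 5879} = - \frac{33236}{-36354} = \left(-33236\right) \left(- \frac{1}{36354}\right) = \frac{16618}{18177}$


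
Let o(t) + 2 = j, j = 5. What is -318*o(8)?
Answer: -954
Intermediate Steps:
o(t) = 3 (o(t) = -2 + 5 = 3)
-318*o(8) = -318*3 = -954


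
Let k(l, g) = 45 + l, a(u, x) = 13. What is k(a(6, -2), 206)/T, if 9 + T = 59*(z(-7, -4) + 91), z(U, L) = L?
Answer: 29/2562 ≈ 0.011319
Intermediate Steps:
T = 5124 (T = -9 + 59*(-4 + 91) = -9 + 59*87 = -9 + 5133 = 5124)
k(a(6, -2), 206)/T = (45 + 13)/5124 = 58*(1/5124) = 29/2562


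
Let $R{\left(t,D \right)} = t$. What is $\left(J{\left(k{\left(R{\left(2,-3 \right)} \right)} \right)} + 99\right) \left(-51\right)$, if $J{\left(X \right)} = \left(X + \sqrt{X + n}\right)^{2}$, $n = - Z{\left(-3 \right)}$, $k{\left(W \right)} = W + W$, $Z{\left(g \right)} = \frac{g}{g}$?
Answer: $-6018 - 408 \sqrt{3} \approx -6724.7$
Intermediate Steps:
$Z{\left(g \right)} = 1$
$k{\left(W \right)} = 2 W$
$n = -1$ ($n = \left(-1\right) 1 = -1$)
$J{\left(X \right)} = \left(X + \sqrt{-1 + X}\right)^{2}$ ($J{\left(X \right)} = \left(X + \sqrt{X - 1}\right)^{2} = \left(X + \sqrt{-1 + X}\right)^{2}$)
$\left(J{\left(k{\left(R{\left(2,-3 \right)} \right)} \right)} + 99\right) \left(-51\right) = \left(\left(2 \cdot 2 + \sqrt{-1 + 2 \cdot 2}\right)^{2} + 99\right) \left(-51\right) = \left(\left(4 + \sqrt{-1 + 4}\right)^{2} + 99\right) \left(-51\right) = \left(\left(4 + \sqrt{3}\right)^{2} + 99\right) \left(-51\right) = \left(99 + \left(4 + \sqrt{3}\right)^{2}\right) \left(-51\right) = -5049 - 51 \left(4 + \sqrt{3}\right)^{2}$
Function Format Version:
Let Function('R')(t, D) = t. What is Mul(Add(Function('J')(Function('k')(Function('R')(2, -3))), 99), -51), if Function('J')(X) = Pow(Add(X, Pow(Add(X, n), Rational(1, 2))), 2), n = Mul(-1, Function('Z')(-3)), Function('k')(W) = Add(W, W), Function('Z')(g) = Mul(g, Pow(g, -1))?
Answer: Add(-6018, Mul(-408, Pow(3, Rational(1, 2)))) ≈ -6724.7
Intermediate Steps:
Function('Z')(g) = 1
Function('k')(W) = Mul(2, W)
n = -1 (n = Mul(-1, 1) = -1)
Function('J')(X) = Pow(Add(X, Pow(Add(-1, X), Rational(1, 2))), 2) (Function('J')(X) = Pow(Add(X, Pow(Add(X, -1), Rational(1, 2))), 2) = Pow(Add(X, Pow(Add(-1, X), Rational(1, 2))), 2))
Mul(Add(Function('J')(Function('k')(Function('R')(2, -3))), 99), -51) = Mul(Add(Pow(Add(Mul(2, 2), Pow(Add(-1, Mul(2, 2)), Rational(1, 2))), 2), 99), -51) = Mul(Add(Pow(Add(4, Pow(Add(-1, 4), Rational(1, 2))), 2), 99), -51) = Mul(Add(Pow(Add(4, Pow(3, Rational(1, 2))), 2), 99), -51) = Mul(Add(99, Pow(Add(4, Pow(3, Rational(1, 2))), 2)), -51) = Add(-5049, Mul(-51, Pow(Add(4, Pow(3, Rational(1, 2))), 2)))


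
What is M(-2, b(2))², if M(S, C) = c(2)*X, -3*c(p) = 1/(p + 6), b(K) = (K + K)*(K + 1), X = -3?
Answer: 1/64 ≈ 0.015625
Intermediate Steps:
b(K) = 2*K*(1 + K) (b(K) = (2*K)*(1 + K) = 2*K*(1 + K))
c(p) = -1/(3*(6 + p)) (c(p) = -1/(3*(p + 6)) = -1/(3*(6 + p)))
M(S, C) = ⅛ (M(S, C) = -1/(18 + 3*2)*(-3) = -1/(18 + 6)*(-3) = -1/24*(-3) = ⅛)
M(-2, b(2))² = (⅛)² = 1/64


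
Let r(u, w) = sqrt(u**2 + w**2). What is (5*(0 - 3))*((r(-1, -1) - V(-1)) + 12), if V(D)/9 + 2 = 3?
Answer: -45 - 15*sqrt(2) ≈ -66.213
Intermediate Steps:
V(D) = 9 (V(D) = -18 + 9*3 = -18 + 27 = 9)
(5*(0 - 3))*((r(-1, -1) - V(-1)) + 12) = (5*(0 - 3))*((sqrt((-1)**2 + (-1)**2) - 1*9) + 12) = (5*(-3))*((sqrt(1 + 1) - 9) + 12) = -15*((sqrt(2) - 9) + 12) = -15*((-9 + sqrt(2)) + 12) = -15*(3 + sqrt(2)) = -45 - 15*sqrt(2)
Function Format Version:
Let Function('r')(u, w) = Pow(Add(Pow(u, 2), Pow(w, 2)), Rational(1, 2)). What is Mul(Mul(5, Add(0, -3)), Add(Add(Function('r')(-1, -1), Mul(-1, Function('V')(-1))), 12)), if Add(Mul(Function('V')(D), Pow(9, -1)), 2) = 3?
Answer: Add(-45, Mul(-15, Pow(2, Rational(1, 2)))) ≈ -66.213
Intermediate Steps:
Function('V')(D) = 9 (Function('V')(D) = Add(-18, Mul(9, 3)) = Add(-18, 27) = 9)
Mul(Mul(5, Add(0, -3)), Add(Add(Function('r')(-1, -1), Mul(-1, Function('V')(-1))), 12)) = Mul(Mul(5, Add(0, -3)), Add(Add(Pow(Add(Pow(-1, 2), Pow(-1, 2)), Rational(1, 2)), Mul(-1, 9)), 12)) = Mul(Mul(5, -3), Add(Add(Pow(Add(1, 1), Rational(1, 2)), -9), 12)) = Mul(-15, Add(Add(Pow(2, Rational(1, 2)), -9), 12)) = Mul(-15, Add(Add(-9, Pow(2, Rational(1, 2))), 12)) = Mul(-15, Add(3, Pow(2, Rational(1, 2)))) = Add(-45, Mul(-15, Pow(2, Rational(1, 2))))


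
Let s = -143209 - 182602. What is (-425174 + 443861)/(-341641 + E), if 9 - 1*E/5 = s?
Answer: 6229/429153 ≈ 0.014515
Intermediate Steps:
s = -325811
E = 1629100 (E = 45 - 5*(-325811) = 45 + 1629055 = 1629100)
(-425174 + 443861)/(-341641 + E) = (-425174 + 443861)/(-341641 + 1629100) = 18687/1287459 = 18687*(1/1287459) = 6229/429153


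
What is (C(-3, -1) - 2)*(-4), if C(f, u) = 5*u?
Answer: 28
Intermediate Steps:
(C(-3, -1) - 2)*(-4) = (5*(-1) - 2)*(-4) = (-5 - 2)*(-4) = -7*(-4) = 28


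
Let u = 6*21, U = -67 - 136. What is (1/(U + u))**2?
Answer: 1/5929 ≈ 0.00016866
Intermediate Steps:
U = -203
u = 126
(1/(U + u))**2 = (1/(-203 + 126))**2 = (1/(-77))**2 = (-1/77)**2 = 1/5929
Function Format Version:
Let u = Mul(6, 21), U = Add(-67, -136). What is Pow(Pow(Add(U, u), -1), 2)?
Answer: Rational(1, 5929) ≈ 0.00016866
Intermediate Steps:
U = -203
u = 126
Pow(Pow(Add(U, u), -1), 2) = Pow(Pow(Add(-203, 126), -1), 2) = Pow(Pow(-77, -1), 2) = Pow(Rational(-1, 77), 2) = Rational(1, 5929)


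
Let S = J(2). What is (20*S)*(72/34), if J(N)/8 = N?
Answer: 11520/17 ≈ 677.65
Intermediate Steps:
J(N) = 8*N
S = 16 (S = 8*2 = 16)
(20*S)*(72/34) = (20*16)*(72/34) = 320*(72*(1/34)) = 320*(36/17) = 11520/17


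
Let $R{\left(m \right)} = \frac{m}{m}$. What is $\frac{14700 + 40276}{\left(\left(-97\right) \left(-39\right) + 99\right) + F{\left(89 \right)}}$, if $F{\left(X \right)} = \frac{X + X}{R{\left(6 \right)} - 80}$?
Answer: $\frac{1085776}{76625} \approx 14.17$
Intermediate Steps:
$R{\left(m \right)} = 1$
$F{\left(X \right)} = - \frac{2 X}{79}$ ($F{\left(X \right)} = \frac{X + X}{1 - 80} = \frac{2 X}{-79} = 2 X \left(- \frac{1}{79}\right) = - \frac{2 X}{79}$)
$\frac{14700 + 40276}{\left(\left(-97\right) \left(-39\right) + 99\right) + F{\left(89 \right)}} = \frac{14700 + 40276}{\left(\left(-97\right) \left(-39\right) + 99\right) - \frac{178}{79}} = \frac{54976}{\left(3783 + 99\right) - \frac{178}{79}} = \frac{54976}{3882 - \frac{178}{79}} = \frac{54976}{\frac{306500}{79}} = 54976 \cdot \frac{79}{306500} = \frac{1085776}{76625}$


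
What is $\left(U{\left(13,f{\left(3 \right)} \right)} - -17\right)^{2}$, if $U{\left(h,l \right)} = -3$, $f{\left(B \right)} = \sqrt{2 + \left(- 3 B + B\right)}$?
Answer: $196$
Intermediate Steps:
$f{\left(B \right)} = \sqrt{2 - 2 B}$
$\left(U{\left(13,f{\left(3 \right)} \right)} - -17\right)^{2} = \left(-3 - -17\right)^{2} = \left(-3 + \left(-20 + 37\right)\right)^{2} = \left(-3 + 17\right)^{2} = 14^{2} = 196$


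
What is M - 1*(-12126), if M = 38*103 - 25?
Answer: 16015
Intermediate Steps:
M = 3889 (M = 3914 - 25 = 3889)
M - 1*(-12126) = 3889 - 1*(-12126) = 3889 + 12126 = 16015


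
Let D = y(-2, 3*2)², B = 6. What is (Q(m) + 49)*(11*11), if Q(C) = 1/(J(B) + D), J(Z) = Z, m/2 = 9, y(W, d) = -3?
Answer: 89056/15 ≈ 5937.1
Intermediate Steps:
m = 18 (m = 2*9 = 18)
D = 9 (D = (-3)² = 9)
Q(C) = 1/15 (Q(C) = 1/(6 + 9) = 1/15)
(Q(m) + 49)*(11*11) = (1/15 + 49)*(11*11) = (736/15)*121 = 89056/15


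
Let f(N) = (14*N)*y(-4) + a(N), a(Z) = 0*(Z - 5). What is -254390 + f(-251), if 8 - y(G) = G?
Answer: -296558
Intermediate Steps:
a(Z) = 0 (a(Z) = 0*(-5 + Z) = 0)
y(G) = 8 - G
f(N) = 168*N (f(N) = (14*N)*(8 - 1*(-4)) + 0 = (14*N)*(8 + 4) + 0 = (14*N)*12 + 0 = 168*N + 0 = 168*N)
-254390 + f(-251) = -254390 + 168*(-251) = -254390 - 42168 = -296558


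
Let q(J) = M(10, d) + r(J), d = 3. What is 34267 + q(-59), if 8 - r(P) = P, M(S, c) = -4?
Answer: 34330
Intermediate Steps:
r(P) = 8 - P
q(J) = 4 - J (q(J) = -4 + (8 - J) = 4 - J)
34267 + q(-59) = 34267 + (4 - 1*(-59)) = 34267 + (4 + 59) = 34267 + 63 = 34330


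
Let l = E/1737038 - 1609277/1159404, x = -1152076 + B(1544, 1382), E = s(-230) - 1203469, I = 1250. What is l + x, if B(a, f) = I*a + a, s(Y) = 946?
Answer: 784894434232417459/1006964402676 ≈ 7.7947e+5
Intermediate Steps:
B(a, f) = 1251*a (B(a, f) = 1250*a + a = 1251*a)
E = -1202523 (E = 946 - 1203469 = -1202523)
x = 779468 (x = -1152076 + 1251*1544 = -1152076 + 1931544 = 779468)
l = -2094792638909/1006964402676 (l = -1202523/1737038 - 1609277/1159404 = -2094792638909/1006964402676 ≈ -2.0803)
l + x = -2094792638909/1006964402676 + 779468 = 784894434232417459/1006964402676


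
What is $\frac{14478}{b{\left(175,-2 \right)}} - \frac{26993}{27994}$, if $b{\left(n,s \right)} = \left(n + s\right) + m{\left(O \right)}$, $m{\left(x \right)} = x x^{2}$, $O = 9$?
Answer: $\frac{190474723}{12625294} \approx 15.087$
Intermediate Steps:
$m{\left(x \right)} = x^{3}$
$b{\left(n,s \right)} = 729 + n + s$ ($b{\left(n,s \right)} = \left(n + s\right) + 9^{3} = \left(n + s\right) + 729 = 729 + n + s$)
$\frac{14478}{b{\left(175,-2 \right)}} - \frac{26993}{27994} = \frac{14478}{729 + 175 - 2} - \frac{26993}{27994} = \frac{14478}{902} - \frac{26993}{27994} = 14478 \cdot \frac{1}{902} - \frac{26993}{27994} = \frac{7239}{451} - \frac{26993}{27994} = \frac{190474723}{12625294}$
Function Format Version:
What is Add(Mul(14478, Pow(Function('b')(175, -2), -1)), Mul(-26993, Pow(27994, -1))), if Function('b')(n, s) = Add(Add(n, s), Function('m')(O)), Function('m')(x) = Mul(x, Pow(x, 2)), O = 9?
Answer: Rational(190474723, 12625294) ≈ 15.087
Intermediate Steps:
Function('m')(x) = Pow(x, 3)
Function('b')(n, s) = Add(729, n, s) (Function('b')(n, s) = Add(Add(n, s), Pow(9, 3)) = Add(Add(n, s), 729) = Add(729, n, s))
Add(Mul(14478, Pow(Function('b')(175, -2), -1)), Mul(-26993, Pow(27994, -1))) = Add(Mul(14478, Pow(Add(729, 175, -2), -1)), Mul(-26993, Pow(27994, -1))) = Add(Mul(14478, Pow(902, -1)), Mul(-26993, Rational(1, 27994))) = Add(Mul(14478, Rational(1, 902)), Rational(-26993, 27994)) = Add(Rational(7239, 451), Rational(-26993, 27994)) = Rational(190474723, 12625294)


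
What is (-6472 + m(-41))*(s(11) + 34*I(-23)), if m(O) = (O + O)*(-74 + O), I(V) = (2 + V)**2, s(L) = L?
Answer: 44384790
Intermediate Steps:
m(O) = 2*O*(-74 + O) (m(O) = (2*O)*(-74 + O) = 2*O*(-74 + O))
(-6472 + m(-41))*(s(11) + 34*I(-23)) = (-6472 + 2*(-41)*(-74 - 41))*(11 + 34*(2 - 23)**2) = (-6472 + 2*(-41)*(-115))*(11 + 34*(-21)**2) = (-6472 + 9430)*(11 + 34*441) = 2958*(11 + 14994) = 2958*15005 = 44384790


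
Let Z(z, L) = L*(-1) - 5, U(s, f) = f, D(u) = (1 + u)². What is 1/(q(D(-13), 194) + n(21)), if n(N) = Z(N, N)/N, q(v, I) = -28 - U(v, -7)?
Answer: -21/467 ≈ -0.044968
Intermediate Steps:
Z(z, L) = -5 - L (Z(z, L) = -L - 5 = -5 - L)
q(v, I) = -21 (q(v, I) = -28 - 1*(-7) = -28 + 7 = -21)
n(N) = (-5 - N)/N
1/(q(D(-13), 194) + n(21)) = 1/(-21 + (-5 - 1*21)/21) = 1/(-21 + (-5 - 21)/21) = 1/(-21 + (1/21)*(-26)) = 1/(-21 - 26/21) = 1/(-467/21) = -21/467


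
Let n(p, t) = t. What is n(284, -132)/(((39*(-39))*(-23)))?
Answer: -44/11661 ≈ -0.0037733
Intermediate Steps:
n(284, -132)/(((39*(-39))*(-23))) = -132/((39*(-39))*(-23)) = -132/((-1521*(-23))) = -132/34983 = -132*1/34983 = -44/11661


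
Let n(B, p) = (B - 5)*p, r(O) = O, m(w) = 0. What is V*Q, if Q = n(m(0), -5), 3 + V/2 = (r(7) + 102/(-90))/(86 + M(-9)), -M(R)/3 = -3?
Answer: -8374/57 ≈ -146.91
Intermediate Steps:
M(R) = 9 (M(R) = -3*(-3) = 9)
n(B, p) = p*(-5 + B) (n(B, p) = (-5 + B)*p = p*(-5 + B))
V = -8374/1425 (V = -6 + 2*((7 + 102/(-90))/(86 + 9)) = -6 + 2*((7 + 102*(-1/90))/95) = -6 + 2*((7 - 17/15)*(1/95)) = -6 + 2*((88/15)*(1/95)) = -6 + 2*(88/1425) = -6 + 176/1425 = -8374/1425 ≈ -5.8765)
Q = 25 (Q = -5*(-5 + 0) = -5*(-5) = 25)
V*Q = -8374/1425*25 = -8374/57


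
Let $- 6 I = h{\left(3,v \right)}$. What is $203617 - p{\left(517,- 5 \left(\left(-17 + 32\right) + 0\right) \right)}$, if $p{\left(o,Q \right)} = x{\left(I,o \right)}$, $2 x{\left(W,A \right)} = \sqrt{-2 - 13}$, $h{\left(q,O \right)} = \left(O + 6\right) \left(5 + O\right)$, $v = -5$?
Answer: $203617 - \frac{i \sqrt{15}}{2} \approx 2.0362 \cdot 10^{5} - 1.9365 i$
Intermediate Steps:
$h{\left(q,O \right)} = \left(5 + O\right) \left(6 + O\right)$ ($h{\left(q,O \right)} = \left(6 + O\right) \left(5 + O\right) = \left(5 + O\right) \left(6 + O\right)$)
$I = 0$ ($I = - \frac{30 + \left(-5\right)^{2} + 11 \left(-5\right)}{6} = - \frac{30 + 25 - 55}{6} = \left(- \frac{1}{6}\right) 0 = 0$)
$x{\left(W,A \right)} = \frac{i \sqrt{15}}{2}$ ($x{\left(W,A \right)} = \frac{\sqrt{-2 - 13}}{2} = \frac{\sqrt{-15}}{2} = \frac{i \sqrt{15}}{2}$)
$p{\left(o,Q \right)} = \frac{i \sqrt{15}}{2}$
$203617 - p{\left(517,- 5 \left(\left(-17 + 32\right) + 0\right) \right)} = 203617 - \frac{i \sqrt{15}}{2}$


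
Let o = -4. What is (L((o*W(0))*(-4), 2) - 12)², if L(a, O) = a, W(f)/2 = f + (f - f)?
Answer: 144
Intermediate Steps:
W(f) = 2*f (W(f) = 2*(f + (f - f)) = 2*(f + 0) = 2*f)
(L((o*W(0))*(-4), 2) - 12)² = (-8*0*(-4) - 12)² = (-4*0*(-4) - 12)² = (0*(-4) - 12)² = (0 - 12)² = (-12)² = 144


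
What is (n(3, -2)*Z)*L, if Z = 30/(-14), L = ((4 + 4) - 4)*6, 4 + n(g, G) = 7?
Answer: -1080/7 ≈ -154.29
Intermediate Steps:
n(g, G) = 3 (n(g, G) = -4 + 7 = 3)
L = 24 (L = (8 - 4)*6 = 4*6 = 24)
Z = -15/7 (Z = 30*(-1/14) = -15/7 ≈ -2.1429)
(n(3, -2)*Z)*L = (3*(-15/7))*24 = -45/7*24 = -1080/7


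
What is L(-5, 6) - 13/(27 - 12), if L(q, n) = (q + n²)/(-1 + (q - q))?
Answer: -478/15 ≈ -31.867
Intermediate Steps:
L(q, n) = -q - n² (L(q, n) = (q + n²)/(-1 + 0) = (q + n²)/(-1) = (q + n²)*(-1) = -q - n²)
L(-5, 6) - 13/(27 - 12) = (-1*(-5) - 1*6²) - 13/(27 - 12) = (5 - 1*36) - 13/15 = (5 - 36) - 13*1/15 = -31 - 13/15 = -478/15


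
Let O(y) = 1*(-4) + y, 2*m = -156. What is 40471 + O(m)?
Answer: 40389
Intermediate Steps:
m = -78 (m = (1/2)*(-156) = -78)
O(y) = -4 + y
40471 + O(m) = 40471 + (-4 - 78) = 40471 - 82 = 40389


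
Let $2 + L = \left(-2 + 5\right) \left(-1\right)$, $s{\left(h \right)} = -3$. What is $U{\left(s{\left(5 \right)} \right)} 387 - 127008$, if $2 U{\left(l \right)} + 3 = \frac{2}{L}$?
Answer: $- \frac{1276659}{10} \approx -1.2767 \cdot 10^{5}$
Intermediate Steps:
$L = -5$ ($L = -2 + \left(-2 + 5\right) \left(-1\right) = -2 + 3 \left(-1\right) = -2 - 3 = -5$)
$U{\left(l \right)} = - \frac{17}{10}$ ($U{\left(l \right)} = - \frac{3}{2} + \frac{2 \frac{1}{-5}}{2} = - \frac{3}{2} + \frac{2 \left(- \frac{1}{5}\right)}{2} = - \frac{3}{2} + \frac{1}{2} \left(- \frac{2}{5}\right) = - \frac{3}{2} - \frac{1}{5} = - \frac{17}{10}$)
$U{\left(s{\left(5 \right)} \right)} 387 - 127008 = \left(- \frac{17}{10}\right) 387 - 127008 = - \frac{6579}{10} - 127008 = - \frac{1276659}{10}$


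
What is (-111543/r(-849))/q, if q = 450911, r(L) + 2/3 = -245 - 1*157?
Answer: 334629/544700488 ≈ 0.00061434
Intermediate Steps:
r(L) = -1208/3 (r(L) = -2/3 + (-245 - 1*157) = -2/3 + (-245 - 157) = -2/3 - 402 = -1208/3)
(-111543/r(-849))/q = -111543/(-1208/3)/450911 = -111543*(-3/1208)*(1/450911) = (334629/1208)*(1/450911) = 334629/544700488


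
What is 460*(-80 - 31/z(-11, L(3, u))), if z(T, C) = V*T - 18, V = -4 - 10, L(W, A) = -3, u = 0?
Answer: -1254765/34 ≈ -36905.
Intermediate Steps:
V = -14
z(T, C) = -18 - 14*T (z(T, C) = -14*T - 18 = -18 - 14*T)
460*(-80 - 31/z(-11, L(3, u))) = 460*(-80 - 31/(-18 - 14*(-11))) = 460*(-80 - 31/(-18 + 154)) = 460*(-80 - 31/136) = 460*(-10911/136) = -1254765/34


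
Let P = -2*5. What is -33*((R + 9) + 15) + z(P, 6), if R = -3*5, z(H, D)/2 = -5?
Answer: -307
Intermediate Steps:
P = -10
z(H, D) = -10 (z(H, D) = 2*(-5) = -10)
R = -15
-33*((R + 9) + 15) + z(P, 6) = -33*((-15 + 9) + 15) - 10 = -33*(-6 + 15) - 10 = -33*9 - 10 = -297 - 10 = -307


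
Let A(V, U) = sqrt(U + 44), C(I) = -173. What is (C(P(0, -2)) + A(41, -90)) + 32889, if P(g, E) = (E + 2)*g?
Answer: 32716 + I*sqrt(46) ≈ 32716.0 + 6.7823*I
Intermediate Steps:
P(g, E) = g*(2 + E) (P(g, E) = (2 + E)*g = g*(2 + E))
A(V, U) = sqrt(44 + U)
(C(P(0, -2)) + A(41, -90)) + 32889 = (-173 + sqrt(44 - 90)) + 32889 = (-173 + sqrt(-46)) + 32889 = (-173 + I*sqrt(46)) + 32889 = 32716 + I*sqrt(46)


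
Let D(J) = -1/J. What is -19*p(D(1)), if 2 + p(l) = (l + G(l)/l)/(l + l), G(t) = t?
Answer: 38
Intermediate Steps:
p(l) = -2 + (1 + l)/(2*l) (p(l) = -2 + (l + l/l)/(l + l) = -2 + (l + 1)/((2*l)) = -2 + (1 + l)*(1/(2*l)) = -2 + (1 + l)/(2*l))
-19*p(D(1)) = -19*(1 - (-3)/1)/(2*((-1/1))) = -19*(1 - (-3))/(2*((-1*1))) = -19*(1 - 3*(-1))/(2*(-1)) = -19*(-1)*(1 + 3)/2 = -19*(-1)*4/2 = -19*(-2) = 38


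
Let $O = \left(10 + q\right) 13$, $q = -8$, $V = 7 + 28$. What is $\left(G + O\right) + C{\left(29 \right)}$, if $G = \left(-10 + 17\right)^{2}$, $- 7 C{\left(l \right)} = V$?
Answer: $70$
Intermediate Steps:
$V = 35$
$C{\left(l \right)} = -5$ ($C{\left(l \right)} = \left(- \frac{1}{7}\right) 35 = -5$)
$G = 49$ ($G = 7^{2} = 49$)
$O = 26$ ($O = \left(10 - 8\right) 13 = 2 \cdot 13 = 26$)
$\left(G + O\right) + C{\left(29 \right)} = \left(49 + 26\right) - 5 = 75 - 5 = 70$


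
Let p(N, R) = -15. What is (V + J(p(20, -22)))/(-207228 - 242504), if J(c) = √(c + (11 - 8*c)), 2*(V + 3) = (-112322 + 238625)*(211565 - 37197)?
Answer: -11011600749/449732 - √29/224866 ≈ -24485.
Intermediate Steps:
V = 11011600749 (V = -3 + ((-112322 + 238625)*(211565 - 37197))/2 = -3 + (126303*174368)/2 = -3 + (½)*22023201504 = -3 + 11011600752 = 11011600749)
J(c) = √(11 - 7*c)
(V + J(p(20, -22)))/(-207228 - 242504) = (11011600749 + √(11 - 7*(-15)))/(-207228 - 242504) = (11011600749 + √(11 + 105))/(-449732) = (11011600749 + √116)*(-1/449732) = (11011600749 + 2*√29)*(-1/449732) = -11011600749/449732 - √29/224866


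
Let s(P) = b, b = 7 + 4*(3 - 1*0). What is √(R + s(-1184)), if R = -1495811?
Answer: 4*I*√93487 ≈ 1223.0*I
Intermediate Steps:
b = 19 (b = 7 + 4*(3 + 0) = 7 + 4*3 = 7 + 12 = 19)
s(P) = 19
√(R + s(-1184)) = √(-1495811 + 19) = √(-1495792) = 4*I*√93487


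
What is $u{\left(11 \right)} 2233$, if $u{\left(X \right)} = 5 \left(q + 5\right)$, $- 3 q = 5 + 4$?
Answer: $22330$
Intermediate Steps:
$q = -3$ ($q = - \frac{5 + 4}{3} = \left(- \frac{1}{3}\right) 9 = -3$)
$u{\left(X \right)} = 10$ ($u{\left(X \right)} = 5 \left(-3 + 5\right) = 5 \cdot 2 = 10$)
$u{\left(11 \right)} 2233 = 10 \cdot 2233 = 22330$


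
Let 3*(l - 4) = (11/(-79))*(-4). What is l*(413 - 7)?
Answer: 402752/237 ≈ 1699.4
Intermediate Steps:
l = 992/237 (l = 4 + ((11/(-79))*(-4))/3 = 4 + ((11*(-1/79))*(-4))/3 = 4 + (-11/79*(-4))/3 = 4 + (⅓)*(44/79) = 4 + 44/237 = 992/237 ≈ 4.1857)
l*(413 - 7) = 992*(413 - 7)/237 = (992/237)*406 = 402752/237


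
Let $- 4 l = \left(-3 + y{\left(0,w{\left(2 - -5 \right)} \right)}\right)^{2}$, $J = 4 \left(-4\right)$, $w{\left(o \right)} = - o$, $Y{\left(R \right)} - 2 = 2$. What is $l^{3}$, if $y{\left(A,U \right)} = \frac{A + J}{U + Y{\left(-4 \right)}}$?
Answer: $- \frac{117649}{46656} \approx -2.5216$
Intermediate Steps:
$Y{\left(R \right)} = 4$ ($Y{\left(R \right)} = 2 + 2 = 4$)
$J = -16$
$y{\left(A,U \right)} = \frac{-16 + A}{4 + U}$ ($y{\left(A,U \right)} = \frac{A - 16}{U + 4} = \frac{-16 + A}{4 + U}$)
$l = - \frac{49}{36}$ ($l = - \frac{\left(-3 + \frac{-16 + 0}{4 - \left(2 - -5\right)}\right)^{2}}{4} = - \frac{\left(-3 + \frac{1}{4 - \left(2 + 5\right)} \left(-16\right)\right)^{2}}{4} = - \frac{\left(-3 + \frac{1}{4 - 7} \left(-16\right)\right)^{2}}{4} = - \frac{\left(-3 + \frac{1}{-3} \left(-16\right)\right)^{2}}{4} = - \frac{\left(-3 - - \frac{16}{3}\right)^{2}}{4} = - \frac{\left(-3 + \frac{16}{3}\right)^{2}}{4} = - \frac{\left(\frac{7}{3}\right)^{2}}{4} = \left(- \frac{1}{4}\right) \frac{49}{9} = - \frac{49}{36} \approx -1.3611$)
$l^{3} = \left(- \frac{49}{36}\right)^{3} = - \frac{117649}{46656}$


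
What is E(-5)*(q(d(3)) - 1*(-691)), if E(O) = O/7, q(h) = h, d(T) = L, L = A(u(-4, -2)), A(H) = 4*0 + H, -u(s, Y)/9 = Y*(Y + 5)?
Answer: -3725/7 ≈ -532.14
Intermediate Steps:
u(s, Y) = -9*Y*(5 + Y) (u(s, Y) = -9*Y*(Y + 5) = -9*Y*(5 + Y))
A(H) = H (A(H) = 0 + H = H)
L = 54 (L = -9*(-2)*(5 - 2) = -9*(-2)*3 = 54)
d(T) = 54
E(O) = O/7 (E(O) = O*(⅐) = O/7)
E(-5)*(q(d(3)) - 1*(-691)) = ((⅐)*(-5))*(54 - 1*(-691)) = -5*(54 + 691)/7 = -5/7*745 = -3725/7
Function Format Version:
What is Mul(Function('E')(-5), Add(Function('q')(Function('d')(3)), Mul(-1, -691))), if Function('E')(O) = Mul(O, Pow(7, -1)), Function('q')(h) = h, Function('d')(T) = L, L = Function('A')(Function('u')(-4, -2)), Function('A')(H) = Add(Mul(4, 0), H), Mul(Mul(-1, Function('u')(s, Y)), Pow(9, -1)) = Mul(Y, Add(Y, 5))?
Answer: Rational(-3725, 7) ≈ -532.14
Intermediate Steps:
Function('u')(s, Y) = Mul(-9, Y, Add(5, Y)) (Function('u')(s, Y) = Mul(-9, Mul(Y, Add(Y, 5))) = Mul(-9, Mul(Y, Add(5, Y))) = Mul(-9, Y, Add(5, Y)))
Function('A')(H) = H (Function('A')(H) = Add(0, H) = H)
L = 54 (L = Mul(-9, -2, Add(5, -2)) = Mul(-9, -2, 3) = 54)
Function('d')(T) = 54
Function('E')(O) = Mul(Rational(1, 7), O) (Function('E')(O) = Mul(O, Rational(1, 7)) = Mul(Rational(1, 7), O))
Mul(Function('E')(-5), Add(Function('q')(Function('d')(3)), Mul(-1, -691))) = Mul(Mul(Rational(1, 7), -5), Add(54, Mul(-1, -691))) = Mul(Rational(-5, 7), Add(54, 691)) = Mul(Rational(-5, 7), 745) = Rational(-3725, 7)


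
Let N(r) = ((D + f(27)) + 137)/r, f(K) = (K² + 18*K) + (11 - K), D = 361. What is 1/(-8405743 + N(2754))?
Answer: -2754/23149414525 ≈ -1.1897e-7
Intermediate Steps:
f(K) = 11 + K² + 17*K
N(r) = 1697/r (N(r) = ((361 + (11 + 27² + 17*27)) + 137)/r = ((361 + (11 + 729 + 459)) + 137)/r = ((361 + 1199) + 137)/r = (1560 + 137)/r = 1697/r)
1/(-8405743 + N(2754)) = 1/(-8405743 + 1697/2754) = 1/(-23149414525/2754) = -2754/23149414525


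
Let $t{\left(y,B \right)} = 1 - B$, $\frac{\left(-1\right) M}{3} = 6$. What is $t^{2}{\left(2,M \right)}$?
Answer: $361$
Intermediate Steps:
$M = -18$ ($M = \left(-3\right) 6 = -18$)
$t^{2}{\left(2,M \right)} = \left(1 - -18\right)^{2} = \left(1 + 18\right)^{2} = 19^{2} = 361$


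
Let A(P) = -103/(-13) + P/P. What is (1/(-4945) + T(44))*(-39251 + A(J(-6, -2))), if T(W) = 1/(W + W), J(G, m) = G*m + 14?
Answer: -225253089/514280 ≈ -438.00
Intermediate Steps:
J(G, m) = 14 + G*m
A(P) = 116/13 (A(P) = -103*(-1/13) + 1 = 103/13 + 1 = 116/13)
T(W) = 1/(2*W)
(1/(-4945) + T(44))*(-39251 + A(J(-6, -2))) = (1/(-4945) + (½)/44)*(-39251 + 116/13) = (-1/4945 + (½)*(1/44))*(-510147/13) = (-1/4945 + 1/88)*(-510147/13) = (4857/435160)*(-510147/13) = -225253089/514280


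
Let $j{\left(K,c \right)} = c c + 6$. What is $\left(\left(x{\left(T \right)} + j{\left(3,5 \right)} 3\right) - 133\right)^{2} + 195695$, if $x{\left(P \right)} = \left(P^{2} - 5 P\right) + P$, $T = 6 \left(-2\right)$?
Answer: $218799$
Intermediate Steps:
$T = -12$
$x{\left(P \right)} = P^{2} - 4 P$
$j{\left(K,c \right)} = 6 + c^{2}$ ($j{\left(K,c \right)} = c^{2} + 6 = 6 + c^{2}$)
$\left(\left(x{\left(T \right)} + j{\left(3,5 \right)} 3\right) - 133\right)^{2} + 195695 = \left(\left(- 12 \left(-4 - 12\right) + \left(6 + 5^{2}\right) 3\right) - 133\right)^{2} + 195695 = \left(\left(\left(-12\right) \left(-16\right) + \left(6 + 25\right) 3\right) - 133\right)^{2} + 195695 = \left(\left(192 + 31 \cdot 3\right) - 133\right)^{2} + 195695 = \left(\left(192 + 93\right) - 133\right)^{2} + 195695 = \left(285 - 133\right)^{2} + 195695 = 152^{2} + 195695 = 23104 + 195695 = 218799$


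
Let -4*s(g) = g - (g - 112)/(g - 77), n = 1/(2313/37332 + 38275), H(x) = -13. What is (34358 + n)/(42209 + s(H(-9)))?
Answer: 392748940566288/482535445164799 ≈ 0.81393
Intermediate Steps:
n = 4148/158764957 (n = 1/(2313*(1/37332) + 38275) = 1/(257/4148 + 38275) = 1/(158764957/4148) = 4148/158764957 ≈ 2.6127e-5)
s(g) = -g/4 + (-112 + g)/(4*(-77 + g)) (s(g) = -(g - (g - 112)/(g - 77))/4 = -(g - (-112 + g)/(-77 + g))/4 = -g/4 + (-112 + g)/(4*(-77 + g)))
(34358 + n)/(42209 + s(H(-9))) = (34358 + 4148/158764957)/(42209 + (-112 - 1*(-13)² + 78*(-13))/(4*(-77 - 13))) = 5454846396754/(158764957*(42209 + (¼)*(-112 - 1*169 - 1014)/(-90))) = 5454846396754/(158764957*(42209 + (¼)*(-1/90)*(-112 - 169 - 1014))) = 5454846396754/(158764957*(42209 + (¼)*(-1/90)*(-1295))) = 5454846396754/(158764957*(42209 + 259/72)) = 5454846396754/(158764957*(3039307/72)) = (5454846396754/158764957)*(72/3039307) = 392748940566288/482535445164799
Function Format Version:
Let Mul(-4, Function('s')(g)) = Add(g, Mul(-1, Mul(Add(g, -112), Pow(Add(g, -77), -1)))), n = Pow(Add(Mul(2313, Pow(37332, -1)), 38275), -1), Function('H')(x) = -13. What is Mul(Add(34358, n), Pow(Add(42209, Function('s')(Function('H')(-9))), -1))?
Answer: Rational(392748940566288, 482535445164799) ≈ 0.81393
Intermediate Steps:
n = Rational(4148, 158764957) (n = Pow(Add(Mul(2313, Rational(1, 37332)), 38275), -1) = Pow(Add(Rational(257, 4148), 38275), -1) = Pow(Rational(158764957, 4148), -1) = Rational(4148, 158764957) ≈ 2.6127e-5)
Function('s')(g) = Add(Mul(Rational(-1, 4), g), Mul(Rational(1, 4), Pow(Add(-77, g), -1), Add(-112, g))) (Function('s')(g) = Mul(Rational(-1, 4), Add(g, Mul(-1, Mul(Add(g, -112), Pow(Add(g, -77), -1))))) = Mul(Rational(-1, 4), Add(g, Mul(-1, Mul(Add(-112, g), Pow(Add(-77, g), -1))))) = Mul(Rational(-1, 4), Add(g, Mul(-1, Mul(Pow(Add(-77, g), -1), Add(-112, g))))) = Mul(Rational(-1, 4), Add(g, Mul(-1, Pow(Add(-77, g), -1), Add(-112, g)))) = Add(Mul(Rational(-1, 4), g), Mul(Rational(1, 4), Pow(Add(-77, g), -1), Add(-112, g))))
Mul(Add(34358, n), Pow(Add(42209, Function('s')(Function('H')(-9))), -1)) = Mul(Add(34358, Rational(4148, 158764957)), Pow(Add(42209, Mul(Rational(1, 4), Pow(Add(-77, -13), -1), Add(-112, Mul(-1, Pow(-13, 2)), Mul(78, -13)))), -1)) = Mul(Rational(5454846396754, 158764957), Pow(Add(42209, Mul(Rational(1, 4), Pow(-90, -1), Add(-112, Mul(-1, 169), -1014))), -1)) = Mul(Rational(5454846396754, 158764957), Pow(Add(42209, Mul(Rational(1, 4), Rational(-1, 90), Add(-112, -169, -1014))), -1)) = Mul(Rational(5454846396754, 158764957), Pow(Add(42209, Mul(Rational(1, 4), Rational(-1, 90), -1295)), -1)) = Mul(Rational(5454846396754, 158764957), Pow(Add(42209, Rational(259, 72)), -1)) = Mul(Rational(5454846396754, 158764957), Pow(Rational(3039307, 72), -1)) = Mul(Rational(5454846396754, 158764957), Rational(72, 3039307)) = Rational(392748940566288, 482535445164799)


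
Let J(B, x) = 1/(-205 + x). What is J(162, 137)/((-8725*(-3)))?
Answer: -1/1779900 ≈ -5.6183e-7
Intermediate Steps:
J(162, 137)/((-8725*(-3))) = 1/((-205 + 137)*((-8725*(-3)))) = 1/(-68*26175) = -1/68*1/26175 = -1/1779900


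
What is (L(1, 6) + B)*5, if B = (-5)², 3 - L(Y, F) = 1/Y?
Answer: 135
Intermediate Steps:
L(Y, F) = 3 - 1/Y
B = 25
(L(1, 6) + B)*5 = ((3 - 1/1) + 25)*5 = ((3 - 1*1) + 25)*5 = ((3 - 1) + 25)*5 = (2 + 25)*5 = 27*5 = 135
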